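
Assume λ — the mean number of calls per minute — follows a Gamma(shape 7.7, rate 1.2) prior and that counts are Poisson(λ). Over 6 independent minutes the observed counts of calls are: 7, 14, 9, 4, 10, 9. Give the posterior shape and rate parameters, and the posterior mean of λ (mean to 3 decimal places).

Total count ∑xᵢ = 53 over n = 6 minutes.
Gamma is conjugate to the Poisson likelihood: posterior is Gamma(shape = 7.7+53 = 60.7, rate = 1.2+6 = 7.2).
E[λ | data] = 60.7/7.2 = 8.431.

Posterior: Gamma(shape=60.7, rate=7.2); mean ≈ 8.431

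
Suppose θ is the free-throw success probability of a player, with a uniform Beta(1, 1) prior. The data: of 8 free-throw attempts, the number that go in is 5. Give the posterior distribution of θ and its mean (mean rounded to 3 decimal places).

Observing 5 successes and 3 failures updates Beta(1, 1) by adding the success and failure counts to the two shape parameters: α = 1+5 = 6, β = 1+3 = 4.
Posterior mean = α/(α+β) = 6/10 = 0.600.

Posterior: Beta(6, 4); mean ≈ 0.600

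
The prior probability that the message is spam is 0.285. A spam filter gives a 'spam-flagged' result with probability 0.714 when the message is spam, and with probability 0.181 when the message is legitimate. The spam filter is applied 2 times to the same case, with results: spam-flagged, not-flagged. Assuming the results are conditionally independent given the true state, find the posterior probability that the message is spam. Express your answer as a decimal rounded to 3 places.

Posterior P(H) ≈ 0.354

With H the event that the message is spam, the joint likelihood of the observed sequence is P(data|H) = 0.714·0.286 = 0.20420 and P(data|¬H) = 0.181·0.819 = 0.14824.
Bayes: P(H|data) = 0.285·0.20420 / (0.285·0.20420 + 0.715·0.14824) = 0.058198/0.16419 = 0.3545.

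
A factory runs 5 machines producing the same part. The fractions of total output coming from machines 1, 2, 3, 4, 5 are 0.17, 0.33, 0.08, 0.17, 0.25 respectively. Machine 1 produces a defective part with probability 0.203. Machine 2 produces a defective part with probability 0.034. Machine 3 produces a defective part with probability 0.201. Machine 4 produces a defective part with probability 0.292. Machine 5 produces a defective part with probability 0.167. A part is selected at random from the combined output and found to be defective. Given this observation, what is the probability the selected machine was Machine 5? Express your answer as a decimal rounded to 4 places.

Posterior probability ≈ 0.2725

P(defective|M1) = 0.203; P(defective|M2) = 0.034; P(defective|M3) = 0.201; P(defective|M4) = 0.292; P(defective|M5) = 0.167.
Prior × likelihood for each source: 0.17·0.203=0.03451, 0.33·0.034=0.01122, 0.08·0.201=0.01608, 0.17·0.292=0.04964, 0.25·0.167=0.04175. Summing gives P(defective) = 0.15320.
P(Machine 5 | defective) = 0.04175 / 0.15320 = 0.2725.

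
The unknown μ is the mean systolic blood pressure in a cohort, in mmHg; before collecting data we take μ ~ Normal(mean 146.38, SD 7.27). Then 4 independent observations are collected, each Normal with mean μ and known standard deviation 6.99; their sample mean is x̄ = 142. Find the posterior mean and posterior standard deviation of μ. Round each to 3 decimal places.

Posterior mean ≈ 142.822; posterior SD ≈ 3.150

With known σ, the Normal prior is conjugate. Weight on the data is w = (n/σ²)/(n/σ² + 1/τ₀²) = 0.0818664/(0.0818664+0.0189204) = 0.81227.
Posterior mean = w·x̄ + (1−w)·μ₀ = 0.81227·142 + 0.18773·146.38 = 142.822. Posterior variance = 1/(0.0818664+0.0189204) = 9.92193, so SD = 3.150.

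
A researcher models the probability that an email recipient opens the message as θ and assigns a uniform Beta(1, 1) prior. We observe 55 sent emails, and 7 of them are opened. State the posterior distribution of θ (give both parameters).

Posterior: Beta(8, 49)

The binomial likelihood is conjugate to the Beta prior: with 7 successes and 48 failures, the posterior is Beta(1+7, 1+48) = Beta(8, 49).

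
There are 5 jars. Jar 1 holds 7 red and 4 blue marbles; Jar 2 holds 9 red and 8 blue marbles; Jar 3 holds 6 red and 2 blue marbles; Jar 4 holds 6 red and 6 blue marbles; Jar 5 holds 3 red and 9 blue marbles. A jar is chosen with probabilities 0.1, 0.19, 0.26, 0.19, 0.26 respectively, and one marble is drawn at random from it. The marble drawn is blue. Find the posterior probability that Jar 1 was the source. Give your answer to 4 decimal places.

Posterior probability ≈ 0.0756

P(blue|Jar 1) = 0.3636; P(blue|Jar 2) = 0.4706; P(blue|Jar 3) = 0.25; P(blue|Jar 4) = 0.5; P(blue|Jar 5) = 0.75.
Prior × likelihood for each source: 0.1·0.3636=0.03636, 0.19·0.4706=0.08941, 0.26·0.25=0.06500, 0.19·0.5=0.09500, 0.26·0.75=0.1950. Summing gives P(blue) = 0.48078.
P(Jar 1 | blue) = 0.03636 / 0.48078 = 0.0756.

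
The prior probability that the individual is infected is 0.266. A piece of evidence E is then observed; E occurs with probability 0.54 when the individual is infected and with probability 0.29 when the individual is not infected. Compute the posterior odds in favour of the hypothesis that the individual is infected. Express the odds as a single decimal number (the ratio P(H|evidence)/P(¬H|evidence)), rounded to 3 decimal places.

Posterior odds ≈ 0.675

Prior odds = 0.266/(1−0.266) = 0.36240.
Likelihood ratio for E = 0.54/0.29 = 1.8621.
Posterior odds = prior odds × LR = 0.67481.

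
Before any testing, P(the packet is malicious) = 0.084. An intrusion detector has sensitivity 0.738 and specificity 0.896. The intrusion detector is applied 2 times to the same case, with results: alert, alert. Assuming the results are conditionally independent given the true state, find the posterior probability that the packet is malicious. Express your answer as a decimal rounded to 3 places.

Let H be the event that the packet is malicious; start with P(H) = 0.084. P('alert'|H) = 0.738, P('alert'|¬H) = 0.104.
Update on result 1 ('alert'): P(H) ← 0.738·0.0840 / (0.738·0.0840 + 0.104·0.9160) = 0.061992/0.15726 = 0.3942.
Update on result 2 ('alert'): P(H) ← 0.738·0.3942 / (0.738·0.3942 + 0.104·0.6058) = 0.29093/0.35393 = 0.8220.

Posterior P(H) ≈ 0.822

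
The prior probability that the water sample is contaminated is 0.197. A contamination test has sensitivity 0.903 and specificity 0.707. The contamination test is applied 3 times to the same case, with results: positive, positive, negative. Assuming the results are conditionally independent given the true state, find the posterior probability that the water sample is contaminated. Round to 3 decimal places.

Posterior P(H) ≈ 0.242

With H the event that the water sample is contaminated, the joint likelihood of the observed sequence is P(data|H) = 0.903·0.903·0.097 = 0.079095 and P(data|¬H) = 0.293·0.293·0.707 = 0.060695.
Bayes: P(H|data) = 0.197·0.079095 / (0.197·0.079095 + 0.803·0.060695) = 0.015582/0.064320 = 0.2423.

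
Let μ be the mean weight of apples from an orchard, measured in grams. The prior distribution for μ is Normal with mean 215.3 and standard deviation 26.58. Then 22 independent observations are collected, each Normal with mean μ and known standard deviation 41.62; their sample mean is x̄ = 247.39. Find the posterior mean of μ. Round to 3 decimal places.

Posterior mean ≈ 244.172

Prior precision 1/τ₀² = 1/26.58² = 0.00141544; data precision n/σ² = 22/41.62² = 0.0127004.
Posterior precision = 0.00141544 + 0.0127004 = 0.0141159.
Posterior mean = (0.00141544·215.3 + 0.0127004·247.39) / 0.0141159 = 244.172.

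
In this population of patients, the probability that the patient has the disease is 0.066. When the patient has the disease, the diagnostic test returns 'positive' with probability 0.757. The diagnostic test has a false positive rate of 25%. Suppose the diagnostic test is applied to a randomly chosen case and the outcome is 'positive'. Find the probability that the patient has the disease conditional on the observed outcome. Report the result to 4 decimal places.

Write H for 'the patient has the disease'. Prior odds H:¬H = 0.066/0.934 = 0.070664. For the 'positive' outcome, the likelihood ratio is 0.757/0.25 = 3.0280.
Posterior odds = 0.070664 × 3.0280 = 0.21397, so P(H|E) = 0.21397/(1+0.21397) = 0.1763.

P(H | E) ≈ 0.1763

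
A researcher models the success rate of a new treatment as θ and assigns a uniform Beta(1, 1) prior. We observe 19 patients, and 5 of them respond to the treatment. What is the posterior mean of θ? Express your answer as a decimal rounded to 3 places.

Posterior mean ≈ 0.286

Observing 5 successes and 14 failures updates Beta(1, 1) by adding the success and failure counts to the two shape parameters: α = 1+5 = 6, β = 1+14 = 15.
Posterior mean = α/(α+β) = 6/21 = 0.286.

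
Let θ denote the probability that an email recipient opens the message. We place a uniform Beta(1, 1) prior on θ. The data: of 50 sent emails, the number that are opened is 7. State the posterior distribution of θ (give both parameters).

Posterior: Beta(8, 44)

Observing 7 successes and 43 failures updates Beta(1, 1) by adding the success and failure counts to the two shape parameters: α = 1+7 = 8, β = 1+43 = 44.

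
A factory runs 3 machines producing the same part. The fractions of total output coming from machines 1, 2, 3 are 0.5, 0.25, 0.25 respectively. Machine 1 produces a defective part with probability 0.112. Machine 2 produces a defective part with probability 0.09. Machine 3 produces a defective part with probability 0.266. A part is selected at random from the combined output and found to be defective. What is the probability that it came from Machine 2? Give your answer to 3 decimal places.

Tabulate prior·likelihood by source: [1] prior 0.5, lik 0.112, product 0.05600; [2] prior 0.25, lik 0.09, product 0.02250; [3] prior 0.25, lik 0.266, product 0.06650.
Normalizing constant = 0.14500; the posterior for Machine 2 is its product over the sum, 0.02250/0.14500 = 0.155.

Posterior probability ≈ 0.155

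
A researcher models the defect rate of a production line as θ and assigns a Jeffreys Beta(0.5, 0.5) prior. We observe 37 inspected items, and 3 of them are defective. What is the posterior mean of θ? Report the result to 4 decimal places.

Posterior mean ≈ 0.0921

Observing 3 successes and 34 failures updates Beta(0.5, 0.5) by adding the success and failure counts to the two shape parameters: α = 0.5+3 = 3.5, β = 0.5+34 = 34.5.
E[θ | data] = 3.5/(3.5+34.5) = 0.0921.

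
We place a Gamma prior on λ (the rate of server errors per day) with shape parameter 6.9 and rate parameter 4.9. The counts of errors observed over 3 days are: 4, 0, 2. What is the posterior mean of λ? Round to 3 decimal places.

Total count ∑xᵢ = 6 over n = 3 days.
Gamma is conjugate to the Poisson likelihood: posterior is Gamma(shape = 6.9+6 = 12.9, rate = 4.9+3 = 7.9).
E[λ | data] = 12.9/7.9 = 1.633.

Posterior mean ≈ 1.633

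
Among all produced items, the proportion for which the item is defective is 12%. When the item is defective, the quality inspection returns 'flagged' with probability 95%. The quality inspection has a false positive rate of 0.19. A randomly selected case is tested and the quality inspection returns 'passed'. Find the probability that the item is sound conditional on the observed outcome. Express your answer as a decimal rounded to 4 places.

P(¬H | E) ≈ 0.9917

Write H for 'the item is defective'. Prior odds H:¬H = 0.12/0.88 = 0.13636. For the 'passed' outcome, the likelihood ratio is 0.05/0.81 = 0.061728.
Posterior odds = 0.13636 × 0.061728 = 0.0084175, so P(H|E) = 0.0084175/(1+0.0084175) = 0.0083. Then P(¬H|E) = 1 − 0.0083 = 0.9917.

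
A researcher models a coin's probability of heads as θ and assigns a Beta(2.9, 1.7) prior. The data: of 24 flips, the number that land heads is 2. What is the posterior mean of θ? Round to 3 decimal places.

Posterior mean ≈ 0.171

Observing 2 successes and 22 failures updates Beta(2.9, 1.7) by adding the success and failure counts to the two shape parameters: α = 2.9+2 = 4.9, β = 1.7+22 = 23.7.
E[θ | data] = 4.9/(4.9+23.7) = 0.171.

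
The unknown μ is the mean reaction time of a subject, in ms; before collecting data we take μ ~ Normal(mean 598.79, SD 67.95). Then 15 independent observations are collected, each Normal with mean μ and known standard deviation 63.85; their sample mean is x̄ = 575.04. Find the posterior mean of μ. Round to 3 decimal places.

Posterior mean ≈ 576.360

Prior precision 1/τ₀² = 1/67.95² = 0.00021658; data precision n/σ² = 15/63.85² = 0.00367934.
Posterior precision = 0.00021658 + 0.00367934 = 0.00389592.
Posterior mean = (0.00021658·598.79 + 0.00367934·575.04) / 0.00389592 = 576.360.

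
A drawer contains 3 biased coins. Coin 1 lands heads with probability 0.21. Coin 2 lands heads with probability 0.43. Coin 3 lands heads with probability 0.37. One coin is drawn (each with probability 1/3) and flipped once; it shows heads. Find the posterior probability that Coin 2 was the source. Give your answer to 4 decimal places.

Tabulate prior·likelihood by source: [1] prior 0.333333, lik 0.21, product 0.07000; [2] prior 0.333333, lik 0.43, product 0.1433; [3] prior 0.333333, lik 0.37, product 0.1233.
Normalizing constant = 0.33667; the posterior for Coin 2 is its product over the sum, 0.1433/0.33667 = 0.4257.

Posterior probability ≈ 0.4257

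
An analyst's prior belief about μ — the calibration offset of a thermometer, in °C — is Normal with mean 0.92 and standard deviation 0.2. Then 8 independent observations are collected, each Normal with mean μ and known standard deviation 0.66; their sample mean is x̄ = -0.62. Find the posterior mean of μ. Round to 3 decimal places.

Posterior mean ≈ 0.268

With known σ, the Normal prior is conjugate. Weight on the data is w = (n/σ²)/(n/σ² + 1/τ₀²) = 18.3655/(18.3655+25.0000) = 0.42350.
Posterior mean = w·x̄ + (1−w)·μ₀ = 0.42350·-0.62 + 0.57650·0.92 = 0.268.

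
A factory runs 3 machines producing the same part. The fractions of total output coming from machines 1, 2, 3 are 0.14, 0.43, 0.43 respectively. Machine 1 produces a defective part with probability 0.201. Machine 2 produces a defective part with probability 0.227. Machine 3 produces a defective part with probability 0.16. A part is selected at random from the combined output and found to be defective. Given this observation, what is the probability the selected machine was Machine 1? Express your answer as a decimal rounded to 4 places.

Posterior probability ≈ 0.1446

Tabulate prior·likelihood by source: [1] prior 0.14, lik 0.201, product 0.02814; [2] prior 0.43, lik 0.227, product 0.09761; [3] prior 0.43, lik 0.16, product 0.06880.
Normalizing constant = 0.19455; the posterior for Machine 1 is its product over the sum, 0.02814/0.19455 = 0.1446.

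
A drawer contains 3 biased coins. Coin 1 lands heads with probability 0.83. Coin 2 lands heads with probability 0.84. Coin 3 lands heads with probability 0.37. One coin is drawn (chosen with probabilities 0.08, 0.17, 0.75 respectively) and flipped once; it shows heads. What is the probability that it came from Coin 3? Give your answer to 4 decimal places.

Posterior probability ≈ 0.5702

P(heads|C1) = 0.83; P(heads|C2) = 0.84; P(heads|C3) = 0.37.
Prior × likelihood for each source: 0.08·0.83=0.06640, 0.17·0.84=0.1428, 0.75·0.37=0.2775. Summing gives P(heads) = 0.48670.
P(Coin 3 | heads) = 0.2775 / 0.48670 = 0.5702.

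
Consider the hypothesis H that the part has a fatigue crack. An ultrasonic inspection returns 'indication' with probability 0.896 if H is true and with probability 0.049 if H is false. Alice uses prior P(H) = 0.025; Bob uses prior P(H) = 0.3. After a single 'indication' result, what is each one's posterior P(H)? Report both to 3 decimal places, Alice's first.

P('+'|H) = 0.896, P('+'|¬H) = 0.049.
Alice: numerator 0.896·0.025 = 0.022400; evidence = 0.022400+0.049·0.975 = 0.070175; posterior = 0.319.
Bob: numerator 0.896·0.3 = 0.26880; evidence = 0.26880+0.049·0.7 = 0.30310; posterior = 0.887.

Alice: 0.319; Bob: 0.887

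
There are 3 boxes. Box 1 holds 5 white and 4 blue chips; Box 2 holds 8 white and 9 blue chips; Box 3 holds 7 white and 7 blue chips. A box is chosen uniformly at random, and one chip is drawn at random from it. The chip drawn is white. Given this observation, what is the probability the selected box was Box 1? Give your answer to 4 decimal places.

P(white|Box 1) = 0.5556; P(white|Box 2) = 0.4706; P(white|Box 3) = 0.5.
Prior × likelihood for each source: 0.333333·0.5556=0.1852, 0.333333·0.4706=0.1569, 0.333333·0.5=0.1667. Summing gives P(white) = 0.50871.
P(Box 1 | white) = 0.1852 / 0.50871 = 0.3640.

Posterior probability ≈ 0.3640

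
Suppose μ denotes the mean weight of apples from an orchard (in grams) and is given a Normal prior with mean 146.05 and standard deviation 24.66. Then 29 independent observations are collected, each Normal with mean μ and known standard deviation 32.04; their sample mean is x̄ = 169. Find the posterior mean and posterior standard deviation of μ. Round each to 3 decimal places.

Posterior mean ≈ 167.738; posterior SD ≈ 5.784

Prior precision 1/τ₀² = 1/24.66² = 0.00164442; data precision n/σ² = 29/32.04² = 0.0282496.
Posterior precision = 0.00164442 + 0.0282496 = 0.0298941, giving posterior SD = 1/√0.0298941 = 5.784.
Posterior mean = (0.00164442·146.05 + 0.0282496·169) / 0.0298941 = 167.738.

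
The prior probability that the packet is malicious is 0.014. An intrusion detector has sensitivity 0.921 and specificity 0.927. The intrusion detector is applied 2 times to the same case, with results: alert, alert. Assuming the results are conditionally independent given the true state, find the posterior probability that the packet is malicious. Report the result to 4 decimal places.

Posterior P(H) ≈ 0.6933

Let H be the event that the packet is malicious; start with P(H) = 0.014. P('alert'|H) = 0.921, P('alert'|¬H) = 0.073.
Update on result 1 ('alert'): P(H) ← 0.921·0.0140 / (0.921·0.0140 + 0.073·0.9860) = 0.012894/0.084872 = 0.1519.
Update on result 2 ('alert'): P(H) ← 0.921·0.1519 / (0.921·0.1519 + 0.073·0.8481) = 0.13992/0.20183 = 0.6933.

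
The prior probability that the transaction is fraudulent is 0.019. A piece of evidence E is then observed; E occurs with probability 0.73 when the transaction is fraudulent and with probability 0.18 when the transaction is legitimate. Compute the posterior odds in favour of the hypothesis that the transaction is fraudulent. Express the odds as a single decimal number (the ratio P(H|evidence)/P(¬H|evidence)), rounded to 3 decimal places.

Prior odds = 0.019/(1−0.019) = 0.019368.
Likelihood ratio for E = 0.73/0.18 = 4.0556.
Posterior odds = prior odds × LR = 0.078548.

Posterior odds ≈ 0.079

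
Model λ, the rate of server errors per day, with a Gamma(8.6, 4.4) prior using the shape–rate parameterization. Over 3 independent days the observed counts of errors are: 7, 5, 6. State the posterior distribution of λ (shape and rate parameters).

Posterior: Gamma(shape=26.6, rate=7.4)

Total count ∑xᵢ = 18 over n = 3 days.
Gamma is conjugate to the Poisson likelihood: posterior is Gamma(shape = 8.6+18 = 26.6, rate = 4.4+3 = 7.4).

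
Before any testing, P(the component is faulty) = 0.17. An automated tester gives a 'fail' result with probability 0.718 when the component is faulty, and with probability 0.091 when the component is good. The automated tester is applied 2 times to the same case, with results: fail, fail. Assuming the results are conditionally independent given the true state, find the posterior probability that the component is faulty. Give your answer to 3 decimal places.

With H the event that the component is faulty, the joint likelihood of the observed sequence is P(data|H) = 0.718·0.718 = 0.51552 and P(data|¬H) = 0.091·0.091 = 0.0082810.
Bayes: P(H|data) = 0.17·0.51552 / (0.17·0.51552 + 0.83·0.0082810) = 0.087639/0.094512 = 0.9273.

Posterior P(H) ≈ 0.927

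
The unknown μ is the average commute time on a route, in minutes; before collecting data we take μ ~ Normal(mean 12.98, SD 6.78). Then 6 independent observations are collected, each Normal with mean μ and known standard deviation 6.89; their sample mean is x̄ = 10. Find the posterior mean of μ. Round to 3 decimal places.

Posterior mean ≈ 10.438

With known σ, the Normal prior is conjugate. Weight on the data is w = (n/σ²)/(n/σ² + 1/τ₀²) = 0.126390/(0.126390+0.0217541) = 0.85316.
Posterior mean = w·x̄ + (1−w)·μ₀ = 0.85316·10 + 0.14684·12.98 = 10.438.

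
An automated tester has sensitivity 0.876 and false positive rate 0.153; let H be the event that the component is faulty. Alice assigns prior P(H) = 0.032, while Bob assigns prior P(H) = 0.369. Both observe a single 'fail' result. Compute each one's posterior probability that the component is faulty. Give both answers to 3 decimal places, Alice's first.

Alice: 0.159; Bob: 0.770

P('+'|H) = 0.876, P('+'|¬H) = 0.153.
Alice: numerator 0.876·0.032 = 0.028032; evidence = 0.028032+0.153·0.968 = 0.17614; posterior = 0.159.
Bob: numerator 0.876·0.369 = 0.32324; evidence = 0.32324+0.153·0.631 = 0.41979; posterior = 0.770.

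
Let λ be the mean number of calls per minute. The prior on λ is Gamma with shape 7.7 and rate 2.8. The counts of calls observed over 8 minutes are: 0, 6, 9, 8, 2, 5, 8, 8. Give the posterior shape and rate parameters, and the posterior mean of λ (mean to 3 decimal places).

Total count ∑xᵢ = 46 over n = 8 minutes.
Gamma is conjugate to the Poisson likelihood: posterior is Gamma(shape = 7.7+46 = 53.7, rate = 2.8+8 = 10.8).
Posterior mean = shape/rate = 53.7/10.8 = 4.972.

Posterior: Gamma(shape=53.7, rate=10.8); mean ≈ 4.972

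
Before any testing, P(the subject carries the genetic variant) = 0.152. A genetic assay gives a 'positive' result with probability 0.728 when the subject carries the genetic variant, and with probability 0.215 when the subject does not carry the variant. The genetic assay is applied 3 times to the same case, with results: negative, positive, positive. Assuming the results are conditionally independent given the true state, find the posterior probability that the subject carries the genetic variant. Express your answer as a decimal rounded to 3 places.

Posterior P(H) ≈ 0.416

With H the event that the subject carries the genetic variant, the joint likelihood of the observed sequence is P(data|H) = 0.272·0.728·0.728 = 0.14416 and P(data|¬H) = 0.785·0.215·0.215 = 0.036287.
Bayes: P(H|data) = 0.152·0.14416 / (0.152·0.14416 + 0.848·0.036287) = 0.021912/0.052683 = 0.4159.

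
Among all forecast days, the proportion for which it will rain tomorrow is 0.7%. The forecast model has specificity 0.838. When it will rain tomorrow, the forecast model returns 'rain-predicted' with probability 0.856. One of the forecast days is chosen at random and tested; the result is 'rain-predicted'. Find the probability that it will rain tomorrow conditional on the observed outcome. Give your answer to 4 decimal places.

Let H be the event that it will rain tomorrow. P(H) = 0.007, so P(¬H) = 0.993. With E the 'rain-predicted' result, P(E|H) = 0.856 and P(E|¬H) = 0.162.
P(E) = 0.856·0.007 + 0.162·0.993 = 0.0059920 + 0.16087 = 0.16686.
By Bayes' theorem, P(H|E) = 0.0059920 / 0.16686 = 0.0359.

P(H | E) ≈ 0.0359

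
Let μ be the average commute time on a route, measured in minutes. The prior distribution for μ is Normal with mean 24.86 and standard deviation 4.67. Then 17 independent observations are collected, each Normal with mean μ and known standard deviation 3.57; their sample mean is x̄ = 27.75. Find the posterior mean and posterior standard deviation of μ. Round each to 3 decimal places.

Posterior mean ≈ 27.654; posterior SD ≈ 0.851

Prior precision 1/τ₀² = 1/4.67² = 0.0458528; data precision n/σ² = 17/3.57² = 1.33387.
Posterior precision = 0.0458528 + 1.33387 = 1.37972, giving posterior SD = 1/√1.37972 = 0.851.
Posterior mean = (0.0458528·24.86 + 1.33387·27.75) / 1.37972 = 27.654.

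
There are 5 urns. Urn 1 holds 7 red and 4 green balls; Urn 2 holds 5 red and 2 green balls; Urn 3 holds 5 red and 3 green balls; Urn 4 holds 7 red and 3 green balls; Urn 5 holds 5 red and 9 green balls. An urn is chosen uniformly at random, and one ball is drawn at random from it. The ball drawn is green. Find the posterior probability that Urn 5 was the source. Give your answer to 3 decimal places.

Tabulate prior·likelihood by source: [1] prior 0.2, lik 0.3636, product 0.07273; [2] prior 0.2, lik 0.2857, product 0.05714; [3] prior 0.2, lik 0.375, product 0.07500; [4] prior 0.2, lik 0.3, product 0.06000; [5] prior 0.2, lik 0.6429, product 0.1286.
Normalizing constant = 0.39344; the posterior for Urn 5 is its product over the sum, 0.1286/0.39344 = 0.327.

Posterior probability ≈ 0.327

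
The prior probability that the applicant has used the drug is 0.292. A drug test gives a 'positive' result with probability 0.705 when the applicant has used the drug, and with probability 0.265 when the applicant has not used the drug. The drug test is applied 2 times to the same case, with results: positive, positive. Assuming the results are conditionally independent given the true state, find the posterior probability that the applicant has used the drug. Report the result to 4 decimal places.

Posterior P(H) ≈ 0.7448

Let H be the event that the applicant has used the drug; start with P(H) = 0.292. P('positive'|H) = 0.705, P('positive'|¬H) = 0.265.
Update on result 1 ('positive'): P(H) ← 0.705·0.2920 / (0.705·0.2920 + 0.265·0.7080) = 0.20586/0.39348 = 0.5232.
Update on result 2 ('positive'): P(H) ← 0.705·0.5232 / (0.705·0.5232 + 0.265·0.4768) = 0.36884/0.49520 = 0.7448.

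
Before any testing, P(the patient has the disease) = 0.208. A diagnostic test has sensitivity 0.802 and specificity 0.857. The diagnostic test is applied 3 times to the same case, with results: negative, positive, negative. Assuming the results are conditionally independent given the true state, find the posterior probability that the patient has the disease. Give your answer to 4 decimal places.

Posterior P(H) ≈ 0.0729

With H the event that the patient has the disease, the joint likelihood of the observed sequence is P(data|H) = 0.198·0.802·0.198 = 0.031442 and P(data|¬H) = 0.857·0.143·0.857 = 0.10503.
Bayes: P(H|data) = 0.208·0.031442 / (0.208·0.031442 + 0.792·0.10503) = 0.0065399/0.089721 = 0.0729.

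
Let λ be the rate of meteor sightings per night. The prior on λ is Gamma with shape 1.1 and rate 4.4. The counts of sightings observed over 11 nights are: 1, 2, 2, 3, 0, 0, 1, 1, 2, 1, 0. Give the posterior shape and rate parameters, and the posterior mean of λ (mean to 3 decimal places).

The Poisson likelihood adds the total count to the shape and the number of exposure periods to the rate. Here ∑xᵢ = 13 and n = 11, so shape 1.1→14.1 and rate 4.4→15.4.
E[λ | data] = 14.1/15.4 = 0.916.

Posterior: Gamma(shape=14.1, rate=15.4); mean ≈ 0.916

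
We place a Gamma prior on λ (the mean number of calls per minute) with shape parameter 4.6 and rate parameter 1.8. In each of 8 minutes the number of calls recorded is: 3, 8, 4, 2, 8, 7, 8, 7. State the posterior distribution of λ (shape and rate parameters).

Total count ∑xᵢ = 47 over n = 8 minutes.
Gamma is conjugate to the Poisson likelihood: posterior is Gamma(shape = 4.6+47 = 51.6, rate = 1.8+8 = 9.8).

Posterior: Gamma(shape=51.6, rate=9.8)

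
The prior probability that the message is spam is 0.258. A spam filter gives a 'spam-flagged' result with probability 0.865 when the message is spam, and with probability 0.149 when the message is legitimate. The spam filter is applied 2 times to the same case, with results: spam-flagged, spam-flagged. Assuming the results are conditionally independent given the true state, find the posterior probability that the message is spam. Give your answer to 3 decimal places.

Posterior P(H) ≈ 0.921

Let H be the event that the message is spam; start with P(H) = 0.258. P('spam-flagged'|H) = 0.865, P('spam-flagged'|¬H) = 0.149.
Update on result 1 ('spam-flagged'): P(H) ← 0.865·0.2580 / (0.865·0.2580 + 0.149·0.7420) = 0.22317/0.33373 = 0.6687.
Update on result 2 ('spam-flagged'): P(H) ← 0.865·0.6687 / (0.865·0.6687 + 0.149·0.3313) = 0.57844/0.62780 = 0.9214.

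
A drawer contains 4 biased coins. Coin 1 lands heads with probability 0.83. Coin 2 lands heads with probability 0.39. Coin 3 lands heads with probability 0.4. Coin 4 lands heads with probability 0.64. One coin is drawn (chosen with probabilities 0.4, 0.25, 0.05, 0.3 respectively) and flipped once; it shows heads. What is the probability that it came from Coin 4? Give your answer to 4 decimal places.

Tabulate prior·likelihood by source: [1] prior 0.4, lik 0.83, product 0.3320; [2] prior 0.25, lik 0.39, product 0.09750; [3] prior 0.05, lik 0.4, product 0.02000; [4] prior 0.3, lik 0.64, product 0.1920.
Normalizing constant = 0.64150; the posterior for Coin 4 is its product over the sum, 0.1920/0.64150 = 0.2993.

Posterior probability ≈ 0.2993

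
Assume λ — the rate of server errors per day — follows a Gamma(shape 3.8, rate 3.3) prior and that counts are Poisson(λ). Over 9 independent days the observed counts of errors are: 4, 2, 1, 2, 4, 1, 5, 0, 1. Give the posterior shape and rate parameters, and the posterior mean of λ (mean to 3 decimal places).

Posterior: Gamma(shape=23.8, rate=12.3); mean ≈ 1.935

The Poisson likelihood adds the total count to the shape and the number of exposure periods to the rate. Here ∑xᵢ = 20 and n = 9, so shape 3.8→23.8 and rate 3.3→12.3.
Posterior mean = shape/rate = 23.8/12.3 = 1.935.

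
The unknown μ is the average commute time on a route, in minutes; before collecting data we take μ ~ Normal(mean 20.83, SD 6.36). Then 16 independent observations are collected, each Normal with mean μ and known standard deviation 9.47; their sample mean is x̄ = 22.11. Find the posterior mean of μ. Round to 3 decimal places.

Posterior mean ≈ 21.954

With known σ, the Normal prior is conjugate. Weight on the data is w = (n/σ²)/(n/σ² + 1/τ₀²) = 0.178410/(0.178410+0.0247221) = 0.87830.
Posterior mean = w·x̄ + (1−w)·μ₀ = 0.87830·22.11 + 0.12170·20.83 = 21.954.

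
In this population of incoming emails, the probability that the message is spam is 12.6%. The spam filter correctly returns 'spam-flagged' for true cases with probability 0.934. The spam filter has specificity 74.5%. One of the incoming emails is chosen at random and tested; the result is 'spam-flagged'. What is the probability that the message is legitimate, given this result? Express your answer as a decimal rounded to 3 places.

P(¬H | E) ≈ 0.654

Let H be the event that the message is spam. P(H) = 0.126, so P(¬H) = 0.874. With E the 'spam-flagged' result, P(E|H) = 0.934 and P(E|¬H) = 0.255.
P(E) = 0.934·0.126 + 0.255·0.874 = 0.11768 + 0.22287 = 0.34055.
By Bayes' theorem, P(H|E) = 0.11768 / 0.34055 = 0.346. Hence P(¬H|E) = 1 − 0.346 = 0.654.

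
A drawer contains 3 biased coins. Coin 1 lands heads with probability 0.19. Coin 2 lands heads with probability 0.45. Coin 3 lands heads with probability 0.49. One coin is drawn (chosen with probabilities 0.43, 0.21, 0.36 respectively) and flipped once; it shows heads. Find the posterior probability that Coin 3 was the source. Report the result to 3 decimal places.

Posterior probability ≈ 0.500

P(heads|C1) = 0.19; P(heads|C2) = 0.45; P(heads|C3) = 0.49.
Prior × likelihood for each source: 0.43·0.19=0.08170, 0.21·0.45=0.09450, 0.36·0.49=0.1764. Summing gives P(heads) = 0.35260.
P(Coin 3 | heads) = 0.1764 / 0.35260 = 0.500.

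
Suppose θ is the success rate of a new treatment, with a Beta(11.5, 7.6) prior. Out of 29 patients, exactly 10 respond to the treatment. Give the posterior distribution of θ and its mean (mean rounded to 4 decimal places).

The binomial likelihood is conjugate to the Beta prior: with 10 successes and 19 failures, the posterior is Beta(11.5+10, 7.6+19) = Beta(21.5, 26.6).
E[θ | data] = 21.5/(21.5+26.6) = 0.4470.

Posterior: Beta(21.5, 26.6); mean ≈ 0.4470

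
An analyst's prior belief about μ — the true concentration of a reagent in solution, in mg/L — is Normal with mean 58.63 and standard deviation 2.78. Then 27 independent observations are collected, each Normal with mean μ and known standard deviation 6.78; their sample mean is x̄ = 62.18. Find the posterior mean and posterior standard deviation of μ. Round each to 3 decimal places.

With known σ, the Normal prior is conjugate. Weight on the data is w = (n/σ²)/(n/σ² + 1/τ₀²) = 0.587360/(0.587360+0.129393) = 0.81947.
Posterior mean = w·x̄ + (1−w)·μ₀ = 0.81947·62.18 + 0.18053·58.63 = 61.539. Posterior variance = 1/(0.587360+0.129393) = 1.39518, so SD = 1.181.

Posterior mean ≈ 61.539; posterior SD ≈ 1.181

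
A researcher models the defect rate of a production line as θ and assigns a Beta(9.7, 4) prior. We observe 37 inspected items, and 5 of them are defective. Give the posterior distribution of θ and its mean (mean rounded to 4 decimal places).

The binomial likelihood is conjugate to the Beta prior: with 5 successes and 32 failures, the posterior is Beta(9.7+5, 4+32) = Beta(14.7, 36).
E[θ | data] = 14.7/(14.7+36) = 0.2899.

Posterior: Beta(14.7, 36); mean ≈ 0.2899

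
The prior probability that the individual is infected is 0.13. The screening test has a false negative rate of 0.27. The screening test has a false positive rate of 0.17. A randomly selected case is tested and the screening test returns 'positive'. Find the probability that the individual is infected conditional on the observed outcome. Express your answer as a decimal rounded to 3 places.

Write H for 'the individual is infected'. Prior odds H:¬H = 0.13/0.87 = 0.14943. For the 'positive' outcome, the likelihood ratio is 0.73/0.17 = 4.2941.
Posterior odds = 0.14943 × 4.2941 = 0.64165, so P(H|E) = 0.64165/(1+0.64165) = 0.391.

P(H | E) ≈ 0.391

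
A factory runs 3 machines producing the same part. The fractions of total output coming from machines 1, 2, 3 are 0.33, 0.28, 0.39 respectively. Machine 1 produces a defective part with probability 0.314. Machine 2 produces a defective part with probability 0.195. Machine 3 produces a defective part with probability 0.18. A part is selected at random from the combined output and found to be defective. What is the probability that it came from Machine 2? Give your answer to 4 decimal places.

P(defective|M1) = 0.314; P(defective|M2) = 0.195; P(defective|M3) = 0.18.
Prior × likelihood for each source: 0.33·0.314=0.1036, 0.28·0.195=0.05460, 0.39·0.18=0.07020. Summing gives P(defective) = 0.22842.
P(Machine 2 | defective) = 0.05460 / 0.22842 = 0.2390.

Posterior probability ≈ 0.2390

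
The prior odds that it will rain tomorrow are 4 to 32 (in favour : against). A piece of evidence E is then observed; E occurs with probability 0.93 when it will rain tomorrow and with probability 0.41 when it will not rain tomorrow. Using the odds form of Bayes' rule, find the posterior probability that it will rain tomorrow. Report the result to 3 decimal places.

Prior odds = 4/32 = 0.12500.
Likelihood ratio for E = 0.93/0.41 = 2.2683.
Posterior odds = prior odds × LR = 0.28354.
Posterior probability = odds/(1+odds) = 0.28354/1.2835 = 0.221.

Posterior probability ≈ 0.221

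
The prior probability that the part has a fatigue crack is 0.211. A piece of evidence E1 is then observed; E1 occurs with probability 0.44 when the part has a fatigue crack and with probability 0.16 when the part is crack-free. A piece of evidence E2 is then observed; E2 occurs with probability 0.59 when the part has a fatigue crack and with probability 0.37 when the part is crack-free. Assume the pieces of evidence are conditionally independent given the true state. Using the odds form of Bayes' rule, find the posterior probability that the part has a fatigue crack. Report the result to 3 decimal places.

Prior odds = 0.211/(1−0.211) = 0.26743. In log-odds, ln(0.26743) = -1.3189.
Add log likelihood ratios: ln(2.7500) + ln(1.5946) = 1.4782.
Posterior log-odds = 0.15931, so posterior odds = exp(0.15931) = 1.1727. Converting, P(H|E) = 1.1727/2.1727 = 0.540.

Posterior probability ≈ 0.540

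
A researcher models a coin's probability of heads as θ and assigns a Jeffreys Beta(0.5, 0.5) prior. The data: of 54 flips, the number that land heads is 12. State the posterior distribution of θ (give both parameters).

Observing 12 successes and 42 failures updates Beta(0.5, 0.5) by adding the success and failure counts to the two shape parameters: α = 0.5+12 = 12.5, β = 0.5+42 = 42.5.

Posterior: Beta(12.5, 42.5)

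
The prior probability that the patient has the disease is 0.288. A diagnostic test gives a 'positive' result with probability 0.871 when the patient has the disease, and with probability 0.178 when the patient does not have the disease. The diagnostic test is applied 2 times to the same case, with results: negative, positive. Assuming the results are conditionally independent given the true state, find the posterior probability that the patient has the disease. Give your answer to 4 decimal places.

Posterior P(H) ≈ 0.2370

Let H be the event that the patient has the disease; start with P(H) = 0.288. P('positive'|H) = 0.871, P('positive'|¬H) = 0.178.
Update on result 1 ('negative'): P(H) ← 0.129·0.2880 / (0.129·0.2880 + 0.822·0.7120) = 0.037152/0.62242 = 0.0597.
Update on result 2 ('positive'): P(H) ← 0.871·0.0597 / (0.871·0.0597 + 0.178·0.9403) = 0.051990/0.21937 = 0.2370.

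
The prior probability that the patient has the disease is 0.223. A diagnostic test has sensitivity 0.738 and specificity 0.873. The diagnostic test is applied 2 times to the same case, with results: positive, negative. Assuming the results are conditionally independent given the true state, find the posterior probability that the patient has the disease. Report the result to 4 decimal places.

Let H be the event that the patient has the disease; start with P(H) = 0.223. P('positive'|H) = 0.738, P('positive'|¬H) = 0.127.
Update on result 1 ('positive'): P(H) ← 0.738·0.2230 / (0.738·0.2230 + 0.127·0.7770) = 0.16457/0.26325 = 0.6252.
Update on result 2 ('negative'): P(H) ← 0.262·0.6252 / (0.262·0.6252 + 0.873·0.3748) = 0.16379/0.49103 = 0.3336.

Posterior P(H) ≈ 0.3336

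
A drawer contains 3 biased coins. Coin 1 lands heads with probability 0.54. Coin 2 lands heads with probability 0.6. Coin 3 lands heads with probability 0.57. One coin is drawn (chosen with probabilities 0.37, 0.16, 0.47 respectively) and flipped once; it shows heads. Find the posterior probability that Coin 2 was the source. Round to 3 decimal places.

Posterior probability ≈ 0.170

Tabulate prior·likelihood by source: [1] prior 0.37, lik 0.54, product 0.1998; [2] prior 0.16, lik 0.6, product 0.09600; [3] prior 0.47, lik 0.57, product 0.2679.
Normalizing constant = 0.56370; the posterior for Coin 2 is its product over the sum, 0.09600/0.56370 = 0.170.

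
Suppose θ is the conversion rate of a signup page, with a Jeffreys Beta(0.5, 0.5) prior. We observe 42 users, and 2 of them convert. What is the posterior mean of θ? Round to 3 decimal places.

The binomial likelihood is conjugate to the Beta prior: with 2 successes and 40 failures, the posterior is Beta(0.5+2, 0.5+40) = Beta(2.5, 40.5).
Posterior mean = α/(α+β) = 2.5/43 = 0.058.

Posterior mean ≈ 0.058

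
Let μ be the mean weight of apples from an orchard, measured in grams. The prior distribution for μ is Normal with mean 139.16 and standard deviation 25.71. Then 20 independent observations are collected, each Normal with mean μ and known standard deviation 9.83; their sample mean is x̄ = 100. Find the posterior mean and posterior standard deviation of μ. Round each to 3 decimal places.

Posterior mean ≈ 100.284; posterior SD ≈ 2.190

Prior precision 1/τ₀² = 1/25.71² = 0.00151285; data precision n/σ² = 20/9.83² = 0.206977.
Posterior precision = 0.00151285 + 0.206977 = 0.208490, giving posterior SD = 1/√0.208490 = 2.190.
Posterior mean = (0.00151285·139.16 + 0.206977·100) / 0.208490 = 100.284.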